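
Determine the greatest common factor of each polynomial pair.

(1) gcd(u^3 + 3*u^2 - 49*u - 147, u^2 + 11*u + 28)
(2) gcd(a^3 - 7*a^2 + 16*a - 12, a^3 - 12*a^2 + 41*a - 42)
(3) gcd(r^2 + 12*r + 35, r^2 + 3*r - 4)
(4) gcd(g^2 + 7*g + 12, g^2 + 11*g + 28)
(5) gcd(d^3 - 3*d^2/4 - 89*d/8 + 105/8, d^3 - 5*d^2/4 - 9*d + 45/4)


(1) = gcd((u - 7)*(u + 3)*(u + 7), (u + 4)*(u + 7)) = u + 7
(2) = a^2 - 5*a + 6
(3) = 1
(4) = g + 4
(5) = gcd((d - 3)*(d - 5/4)*(d + 7/2), (d - 3)*(d - 5/4)*(d + 3)) = d^2 - 17*d/4 + 15/4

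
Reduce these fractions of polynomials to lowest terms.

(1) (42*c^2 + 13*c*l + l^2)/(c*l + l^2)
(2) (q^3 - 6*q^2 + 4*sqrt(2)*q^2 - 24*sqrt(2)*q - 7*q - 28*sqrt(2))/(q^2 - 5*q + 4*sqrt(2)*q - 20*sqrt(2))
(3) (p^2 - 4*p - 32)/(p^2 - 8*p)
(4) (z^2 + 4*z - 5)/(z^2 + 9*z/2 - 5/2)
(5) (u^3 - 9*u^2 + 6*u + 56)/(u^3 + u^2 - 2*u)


(1) = (42*c^2 + 13*c*l + l^2)/(c*l + l^2)
(2) = (q^2 - 6*q - 7)/(q - 5)
(3) = (p + 4)/p
(4) = (2*z - 2)/(2*z - 1)
(5) = (u^2 - 11*u + 28)/(u^2 - u)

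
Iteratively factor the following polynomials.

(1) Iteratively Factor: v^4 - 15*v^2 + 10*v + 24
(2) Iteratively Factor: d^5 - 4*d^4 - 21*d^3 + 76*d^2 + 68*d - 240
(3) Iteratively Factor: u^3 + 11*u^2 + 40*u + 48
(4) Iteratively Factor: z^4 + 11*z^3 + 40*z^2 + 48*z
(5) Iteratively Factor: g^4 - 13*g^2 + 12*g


(1) = (v + 4)*(v^3 - 4*v^2 + v + 6) = (v - 3)*(v + 4)*(v^2 - v - 2) = (v - 3)*(v + 1)*(v + 4)*(v - 2)
(2) = (d + 4)*(d^4 - 8*d^3 + 11*d^2 + 32*d - 60) = (d - 5)*(d + 4)*(d^3 - 3*d^2 - 4*d + 12) = (d - 5)*(d - 3)*(d + 4)*(d^2 - 4) = (d - 5)*(d - 3)*(d + 2)*(d + 4)*(d - 2)
(3) = (u + 3)*(u^2 + 8*u + 16) = (u + 3)*(u + 4)*(u + 4)
(4) = (z + 4)*(z^3 + 7*z^2 + 12*z) = (z + 4)^2*(z^2 + 3*z) = z*(z + 4)^2*(z + 3)
(5) = (g - 1)*(g^3 + g^2 - 12*g) = (g - 3)*(g - 1)*(g^2 + 4*g) = g*(g - 3)*(g - 1)*(g + 4)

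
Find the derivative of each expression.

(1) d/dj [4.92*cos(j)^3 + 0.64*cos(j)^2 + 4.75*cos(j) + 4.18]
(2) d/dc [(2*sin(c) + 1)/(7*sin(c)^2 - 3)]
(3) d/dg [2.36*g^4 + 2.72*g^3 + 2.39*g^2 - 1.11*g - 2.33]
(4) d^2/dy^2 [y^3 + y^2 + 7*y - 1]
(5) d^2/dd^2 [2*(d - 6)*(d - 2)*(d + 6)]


(1) = (14.76*sin(j)^2 - 1.28*cos(j) - 19.51)*sin(j)
(2) = 2*(-7*sin(c) + 7*cos(c)^2 - 10)*cos(c)/(7*sin(c)^2 - 3)^2
(3) = 9.44*g^3 + 8.16*g^2 + 4.78*g - 1.11
(4) = 6*y + 2
(5) = 12*d - 8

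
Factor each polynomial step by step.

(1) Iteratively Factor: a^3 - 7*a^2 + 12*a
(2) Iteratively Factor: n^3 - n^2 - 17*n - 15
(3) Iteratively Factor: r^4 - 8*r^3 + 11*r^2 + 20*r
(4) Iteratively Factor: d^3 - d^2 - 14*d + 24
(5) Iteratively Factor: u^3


(1) = (a - 3)*(a^2 - 4*a) = (a - 4)*(a - 3)*(a)
(2) = (n + 1)*(n^2 - 2*n - 15) = (n + 1)*(n + 3)*(n - 5)
(3) = (r - 5)*(r^3 - 3*r^2 - 4*r) = (r - 5)*(r + 1)*(r^2 - 4*r) = (r - 5)*(r - 4)*(r + 1)*(r)
(4) = (d - 2)*(d^2 + d - 12) = (d - 2)*(d + 4)*(d - 3)
(5) = (u)*(u^2) = u^2*(u)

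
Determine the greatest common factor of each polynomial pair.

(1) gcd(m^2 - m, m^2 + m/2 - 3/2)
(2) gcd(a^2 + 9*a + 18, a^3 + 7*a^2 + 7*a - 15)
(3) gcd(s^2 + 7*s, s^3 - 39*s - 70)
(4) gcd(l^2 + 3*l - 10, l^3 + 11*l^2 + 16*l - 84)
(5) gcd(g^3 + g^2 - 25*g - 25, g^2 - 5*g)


(1) = m - 1
(2) = a + 3
(3) = gcd(s*(s + 7), (s - 7)*(s + 2)*(s + 5)) = 1
(4) = l - 2
(5) = g - 5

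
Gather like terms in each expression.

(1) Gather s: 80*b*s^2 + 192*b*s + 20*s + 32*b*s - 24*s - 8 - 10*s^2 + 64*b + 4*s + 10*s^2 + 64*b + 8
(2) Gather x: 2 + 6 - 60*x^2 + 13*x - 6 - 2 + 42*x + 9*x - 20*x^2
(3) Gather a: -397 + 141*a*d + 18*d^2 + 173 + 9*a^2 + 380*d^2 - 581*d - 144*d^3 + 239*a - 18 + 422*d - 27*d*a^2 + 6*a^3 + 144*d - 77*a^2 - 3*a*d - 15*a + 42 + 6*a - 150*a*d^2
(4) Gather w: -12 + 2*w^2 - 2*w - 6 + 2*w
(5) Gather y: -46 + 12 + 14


(1) = 80*b*s^2 + 224*b*s + 128*b
(2) = -80*x^2 + 64*x
(3) = 6*a^3 + a^2*(-27*d - 68) + a*(-150*d^2 + 138*d + 230) - 144*d^3 + 398*d^2 - 15*d - 200
(4) = 2*w^2 - 18
(5) = -20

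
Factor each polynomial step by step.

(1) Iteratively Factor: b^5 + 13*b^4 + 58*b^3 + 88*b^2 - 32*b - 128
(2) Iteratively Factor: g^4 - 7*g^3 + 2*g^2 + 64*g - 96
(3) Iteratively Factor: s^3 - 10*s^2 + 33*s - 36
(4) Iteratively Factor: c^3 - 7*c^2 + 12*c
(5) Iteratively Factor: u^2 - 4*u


(1) = (b + 2)*(b^4 + 11*b^3 + 36*b^2 + 16*b - 64) = (b + 2)*(b + 4)*(b^3 + 7*b^2 + 8*b - 16) = (b + 2)*(b + 4)^2*(b^2 + 3*b - 4) = (b - 1)*(b + 2)*(b + 4)^2*(b + 4)
(2) = (g + 3)*(g^3 - 10*g^2 + 32*g - 32) = (g - 4)*(g + 3)*(g^2 - 6*g + 8) = (g - 4)^2*(g + 3)*(g - 2)
(3) = (s - 4)*(s^2 - 6*s + 9) = (s - 4)*(s - 3)*(s - 3)
(4) = (c - 3)*(c^2 - 4*c) = c*(c - 3)*(c - 4)
(5) = (u - 4)*(u)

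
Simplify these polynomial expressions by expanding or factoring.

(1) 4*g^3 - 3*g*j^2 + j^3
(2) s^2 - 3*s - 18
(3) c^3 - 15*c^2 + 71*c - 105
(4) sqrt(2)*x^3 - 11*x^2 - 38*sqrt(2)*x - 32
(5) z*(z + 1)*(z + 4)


(1) = (-2*g + j)^2*(g + j)
(2) = (s - 6)*(s + 3)
(3) = (c - 7)*(c - 5)*(c - 3)
(4) = (x - 8*sqrt(2))*(x + 2*sqrt(2))*(sqrt(2)*x + 1)
(5) = z^3 + 5*z^2 + 4*z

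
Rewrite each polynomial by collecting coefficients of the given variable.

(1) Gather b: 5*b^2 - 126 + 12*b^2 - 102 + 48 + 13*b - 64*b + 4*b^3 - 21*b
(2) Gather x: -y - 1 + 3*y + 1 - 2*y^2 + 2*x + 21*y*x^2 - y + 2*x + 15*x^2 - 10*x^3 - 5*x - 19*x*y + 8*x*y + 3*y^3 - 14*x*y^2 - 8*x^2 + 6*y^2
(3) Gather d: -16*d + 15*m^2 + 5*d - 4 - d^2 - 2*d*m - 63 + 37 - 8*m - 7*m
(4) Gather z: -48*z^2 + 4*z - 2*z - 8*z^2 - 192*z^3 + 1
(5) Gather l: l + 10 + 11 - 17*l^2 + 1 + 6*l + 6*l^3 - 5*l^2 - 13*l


(1) = 4*b^3 + 17*b^2 - 72*b - 180
(2) = -10*x^3 + x^2*(21*y + 7) + x*(-14*y^2 - 11*y - 1) + 3*y^3 + 4*y^2 + y
(3) = -d^2 + d*(-2*m - 11) + 15*m^2 - 15*m - 30
(4) = -192*z^3 - 56*z^2 + 2*z + 1
(5) = 6*l^3 - 22*l^2 - 6*l + 22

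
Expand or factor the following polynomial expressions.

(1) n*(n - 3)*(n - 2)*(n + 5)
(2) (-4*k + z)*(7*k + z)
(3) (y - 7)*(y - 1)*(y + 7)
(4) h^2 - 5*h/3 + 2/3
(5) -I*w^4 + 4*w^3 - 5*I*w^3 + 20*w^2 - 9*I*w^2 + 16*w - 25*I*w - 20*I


(1) = n^4 - 19*n^2 + 30*n
(2) = -28*k^2 + 3*k*z + z^2
(3) = y^3 - y^2 - 49*y + 49
(4) = (h - 1)*(h - 2/3)
(5) = (w + 4)*(w - I)*(w + 5*I)*(-I*w - I)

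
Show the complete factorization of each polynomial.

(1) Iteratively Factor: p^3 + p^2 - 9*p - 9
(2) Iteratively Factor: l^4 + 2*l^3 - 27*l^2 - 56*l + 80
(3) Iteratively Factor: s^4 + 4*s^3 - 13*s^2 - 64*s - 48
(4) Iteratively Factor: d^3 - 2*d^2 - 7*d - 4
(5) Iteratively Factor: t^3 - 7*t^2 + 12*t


(1) = (p - 3)*(p^2 + 4*p + 3) = (p - 3)*(p + 1)*(p + 3)
(2) = (l + 4)*(l^3 - 2*l^2 - 19*l + 20) = (l - 1)*(l + 4)*(l^2 - l - 20) = (l - 5)*(l - 1)*(l + 4)*(l + 4)
(3) = (s + 3)*(s^3 + s^2 - 16*s - 16) = (s + 1)*(s + 3)*(s^2 - 16) = (s - 4)*(s + 1)*(s + 3)*(s + 4)
(4) = (d + 1)*(d^2 - 3*d - 4) = (d + 1)^2*(d - 4)
(5) = (t - 3)*(t^2 - 4*t) = t*(t - 3)*(t - 4)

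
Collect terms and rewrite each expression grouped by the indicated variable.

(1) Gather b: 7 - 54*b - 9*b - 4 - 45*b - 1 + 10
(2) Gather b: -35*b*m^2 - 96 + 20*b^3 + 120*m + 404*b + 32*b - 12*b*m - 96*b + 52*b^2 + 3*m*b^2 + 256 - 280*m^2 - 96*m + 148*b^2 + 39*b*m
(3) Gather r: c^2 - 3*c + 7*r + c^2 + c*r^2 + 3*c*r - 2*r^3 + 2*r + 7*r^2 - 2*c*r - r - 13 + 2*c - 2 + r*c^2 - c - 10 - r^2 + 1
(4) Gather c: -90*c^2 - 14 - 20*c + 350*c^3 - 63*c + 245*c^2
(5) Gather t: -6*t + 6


(1) = 12 - 108*b
(2) = 20*b^3 + b^2*(3*m + 200) + b*(-35*m^2 + 27*m + 340) - 280*m^2 + 24*m + 160
(3) = 2*c^2 - 2*c - 2*r^3 + r^2*(c + 6) + r*(c^2 + c + 8) - 24
(4) = 350*c^3 + 155*c^2 - 83*c - 14
(5) = 6 - 6*t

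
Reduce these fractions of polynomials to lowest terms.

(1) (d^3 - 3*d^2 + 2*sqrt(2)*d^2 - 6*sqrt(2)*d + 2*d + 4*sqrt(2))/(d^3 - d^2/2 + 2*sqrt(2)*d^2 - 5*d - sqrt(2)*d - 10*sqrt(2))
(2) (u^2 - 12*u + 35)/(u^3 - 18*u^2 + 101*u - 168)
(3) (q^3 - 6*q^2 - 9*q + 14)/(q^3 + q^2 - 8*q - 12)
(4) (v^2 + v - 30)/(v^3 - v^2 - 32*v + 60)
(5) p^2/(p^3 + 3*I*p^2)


(1) = (2*d^2 - 6*d + 4)/(2*d^2 - d - 10)
(2) = (u - 5)/(u^2 - 11*u + 24)
(3) = (q^2 - 8*q + 7)/(q^2 - q - 6)
(4) = 1/(v - 2)
(5) = 1/(p + 3*I)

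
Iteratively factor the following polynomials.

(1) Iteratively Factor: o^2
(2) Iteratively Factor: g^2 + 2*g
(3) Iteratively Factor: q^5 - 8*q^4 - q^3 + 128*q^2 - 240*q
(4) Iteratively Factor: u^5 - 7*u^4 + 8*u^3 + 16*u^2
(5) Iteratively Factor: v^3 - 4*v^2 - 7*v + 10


(1) = (o)*(o)
(2) = (g)*(g + 2)
(3) = (q - 3)*(q^4 - 5*q^3 - 16*q^2 + 80*q) = (q - 4)*(q - 3)*(q^3 - q^2 - 20*q) = (q - 4)*(q - 3)*(q + 4)*(q^2 - 5*q) = q*(q - 4)*(q - 3)*(q + 4)*(q - 5)
(4) = (u - 4)*(u^4 - 3*u^3 - 4*u^2) = (u - 4)^2*(u^3 + u^2) = u*(u - 4)^2*(u^2 + u) = u*(u - 4)^2*(u + 1)*(u)
(5) = (v - 5)*(v^2 + v - 2) = (v - 5)*(v - 1)*(v + 2)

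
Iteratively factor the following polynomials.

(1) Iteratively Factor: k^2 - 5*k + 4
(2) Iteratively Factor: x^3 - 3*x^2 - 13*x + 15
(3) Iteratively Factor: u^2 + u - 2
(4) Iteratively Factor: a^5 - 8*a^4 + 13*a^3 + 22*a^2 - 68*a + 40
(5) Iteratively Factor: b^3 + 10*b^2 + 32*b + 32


(1) = (k - 1)*(k - 4)
(2) = (x + 3)*(x^2 - 6*x + 5) = (x - 5)*(x + 3)*(x - 1)
(3) = (u - 1)*(u + 2)
(4) = (a - 1)*(a^4 - 7*a^3 + 6*a^2 + 28*a - 40) = (a - 1)*(a + 2)*(a^3 - 9*a^2 + 24*a - 20) = (a - 2)*(a - 1)*(a + 2)*(a^2 - 7*a + 10) = (a - 2)^2*(a - 1)*(a + 2)*(a - 5)
(5) = (b + 4)*(b^2 + 6*b + 8) = (b + 2)*(b + 4)*(b + 4)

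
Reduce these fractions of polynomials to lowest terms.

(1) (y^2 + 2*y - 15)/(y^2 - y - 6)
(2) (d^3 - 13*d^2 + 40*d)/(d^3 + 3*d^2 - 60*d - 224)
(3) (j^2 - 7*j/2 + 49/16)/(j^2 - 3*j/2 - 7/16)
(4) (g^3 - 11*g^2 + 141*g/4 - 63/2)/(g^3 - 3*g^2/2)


(1) = (y + 5)/(y + 2)
(2) = (d^2 - 5*d)/(d^2 + 11*d + 28)
(3) = (4*j - 7)/(4*j + 1)
(4) = (2*g^2 - 19*g + 42)/(2*g^2)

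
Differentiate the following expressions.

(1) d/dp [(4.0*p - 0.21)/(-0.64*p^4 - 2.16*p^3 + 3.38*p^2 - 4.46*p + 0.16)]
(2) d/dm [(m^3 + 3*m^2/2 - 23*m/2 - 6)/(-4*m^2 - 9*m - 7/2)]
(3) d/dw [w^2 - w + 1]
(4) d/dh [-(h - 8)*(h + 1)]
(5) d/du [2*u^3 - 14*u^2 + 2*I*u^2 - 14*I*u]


(1) = (7.68*p^4 + 16.7424*p^3 - 14.8808*p^2 + 1.4196*p - 0.2966)/(0.4096*p^8 + 2.7648*p^7 + 0.3392*p^6 - 8.8928*p^5 + 30.4868*p^4 - 30.8408*p^3 + 20.9732*p^2 - 1.4272*p + 0.0256)
(2) = (-4*m^2 - 14*m - 55)/(16*m^2 + 56*m + 49)
(3) = 2*w - 1
(4) = 7 - 2*h
(5) = 6*u^2 + 4*u*(-7 + I) - 14*I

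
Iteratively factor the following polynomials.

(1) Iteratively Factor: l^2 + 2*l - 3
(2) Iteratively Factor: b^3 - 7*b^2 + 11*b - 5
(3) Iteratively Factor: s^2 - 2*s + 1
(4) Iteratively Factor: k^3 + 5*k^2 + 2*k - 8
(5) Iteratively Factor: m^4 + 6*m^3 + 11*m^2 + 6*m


(1) = (l + 3)*(l - 1)
(2) = (b - 1)*(b^2 - 6*b + 5) = (b - 1)^2*(b - 5)
(3) = (s - 1)*(s - 1)
(4) = (k - 1)*(k^2 + 6*k + 8) = (k - 1)*(k + 2)*(k + 4)
(5) = (m + 1)*(m^3 + 5*m^2 + 6*m) = (m + 1)*(m + 2)*(m^2 + 3*m) = m*(m + 1)*(m + 2)*(m + 3)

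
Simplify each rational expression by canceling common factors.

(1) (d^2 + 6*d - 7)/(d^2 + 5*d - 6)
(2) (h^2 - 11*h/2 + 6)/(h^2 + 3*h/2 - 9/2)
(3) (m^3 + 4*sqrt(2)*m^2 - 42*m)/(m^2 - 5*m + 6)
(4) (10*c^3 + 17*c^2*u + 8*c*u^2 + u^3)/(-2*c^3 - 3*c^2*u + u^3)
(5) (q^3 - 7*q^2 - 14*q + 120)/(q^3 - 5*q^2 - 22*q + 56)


(1) = (d + 7)/(d + 6)
(2) = (h - 4)/(h + 3)
(3) = (m^3 + 4*sqrt(2)*m^2 - 42*m)/(m^2 - 5*m + 6)
(4) = (10*c^2 + 7*c*u + u^2)/(-2*c^2 - c*u + u^2)
(5) = (q^2 - 11*q + 30)/(q^2 - 9*q + 14)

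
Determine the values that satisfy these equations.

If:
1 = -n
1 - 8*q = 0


Then:
n = -1
q = 1/8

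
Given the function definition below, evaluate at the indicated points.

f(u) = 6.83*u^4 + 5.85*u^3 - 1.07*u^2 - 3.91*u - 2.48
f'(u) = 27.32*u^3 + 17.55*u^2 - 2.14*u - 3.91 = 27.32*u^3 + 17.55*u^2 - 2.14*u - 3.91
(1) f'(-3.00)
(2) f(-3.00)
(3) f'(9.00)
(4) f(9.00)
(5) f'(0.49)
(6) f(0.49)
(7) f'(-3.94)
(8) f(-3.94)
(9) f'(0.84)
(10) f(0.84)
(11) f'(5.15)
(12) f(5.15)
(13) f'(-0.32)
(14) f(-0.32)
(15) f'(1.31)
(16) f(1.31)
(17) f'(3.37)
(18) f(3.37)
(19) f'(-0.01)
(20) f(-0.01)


(1) = -577.18
(2) = 394.90
(3) = 21314.66
(4) = 48951.94
(5) = 2.47
(6) = -3.57
(7) = -1394.01
(8) = 1284.42
(9) = 22.87
(10) = 0.35
(11) = 4182.20
(12) = 5552.58
(13) = -2.32
(14) = -1.46
(15) = 84.82
(16) = 23.83
(17) = 1233.80
(18) = 1077.01
(19) = -3.89
(20) = -2.44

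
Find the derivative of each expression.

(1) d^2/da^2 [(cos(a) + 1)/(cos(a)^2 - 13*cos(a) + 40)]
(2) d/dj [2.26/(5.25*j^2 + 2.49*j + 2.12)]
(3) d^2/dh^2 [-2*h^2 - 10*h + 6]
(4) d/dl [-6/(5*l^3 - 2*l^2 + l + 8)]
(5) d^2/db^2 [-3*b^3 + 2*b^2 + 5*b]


(1) = (-9*(1 - cos(2*a))^2*cos(a) - 17*(1 - cos(2*a))^2 - 8907*cos(a) - 1114*cos(2*a) + 273*cos(3*a) + 2*cos(5*a) + 4146)/(4*(cos(a) - 8)^3*(cos(a) - 5)^3)
(2) = (-23.73*j - 5.6274)/(5.25*j^2 + 2.49*j + 2.12)^2
(3) = -4
(4) = 6*(15*l^2 - 4*l + 1)/(5*l^3 - 2*l^2 + l + 8)^2
(5) = 4 - 18*b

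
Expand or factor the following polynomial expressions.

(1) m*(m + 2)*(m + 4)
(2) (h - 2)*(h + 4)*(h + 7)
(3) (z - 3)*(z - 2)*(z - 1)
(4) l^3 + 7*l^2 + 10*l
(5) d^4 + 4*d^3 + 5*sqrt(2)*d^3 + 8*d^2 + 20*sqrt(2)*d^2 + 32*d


(1) = m^3 + 6*m^2 + 8*m
(2) = h^3 + 9*h^2 + 6*h - 56
(3) = z^3 - 6*z^2 + 11*z - 6
(4) = l*(l + 2)*(l + 5)
(5) = d*(d + 4)*(d + sqrt(2))*(d + 4*sqrt(2))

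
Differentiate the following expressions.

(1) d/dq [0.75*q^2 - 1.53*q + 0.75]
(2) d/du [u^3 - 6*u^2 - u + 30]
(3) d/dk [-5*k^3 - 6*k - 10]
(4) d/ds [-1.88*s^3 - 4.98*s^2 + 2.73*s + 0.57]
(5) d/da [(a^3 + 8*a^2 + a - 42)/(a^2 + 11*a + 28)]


(1) = 1.5*q - 1.53
(2) = 3*u^2 - 12*u - 1
(3) = -15*k^2 - 6
(4) = -5.64*s^2 - 9.96*s + 2.73
(5) = (a^2 + 8*a + 10)/(a^2 + 8*a + 16)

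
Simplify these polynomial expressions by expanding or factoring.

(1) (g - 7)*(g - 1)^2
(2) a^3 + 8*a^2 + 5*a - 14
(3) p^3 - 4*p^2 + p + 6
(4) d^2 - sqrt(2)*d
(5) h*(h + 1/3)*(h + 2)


(1) = g^3 - 9*g^2 + 15*g - 7
(2) = (a - 1)*(a + 2)*(a + 7)
(3) = (p - 3)*(p - 2)*(p + 1)
(4) = d*(d - sqrt(2))
(5) = h^3 + 7*h^2/3 + 2*h/3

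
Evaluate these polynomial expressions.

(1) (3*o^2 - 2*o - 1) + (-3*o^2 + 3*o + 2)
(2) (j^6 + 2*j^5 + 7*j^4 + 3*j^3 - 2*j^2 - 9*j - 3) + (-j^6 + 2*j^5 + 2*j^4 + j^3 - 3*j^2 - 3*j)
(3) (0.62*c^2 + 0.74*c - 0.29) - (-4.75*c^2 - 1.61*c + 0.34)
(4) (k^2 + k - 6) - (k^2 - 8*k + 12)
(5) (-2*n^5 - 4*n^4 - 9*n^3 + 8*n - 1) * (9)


(1) = o + 1
(2) = 4*j^5 + 9*j^4 + 4*j^3 - 5*j^2 - 12*j - 3
(3) = 5.37*c^2 + 2.35*c - 0.63
(4) = 9*k - 18
(5) = -18*n^5 - 36*n^4 - 81*n^3 + 72*n - 9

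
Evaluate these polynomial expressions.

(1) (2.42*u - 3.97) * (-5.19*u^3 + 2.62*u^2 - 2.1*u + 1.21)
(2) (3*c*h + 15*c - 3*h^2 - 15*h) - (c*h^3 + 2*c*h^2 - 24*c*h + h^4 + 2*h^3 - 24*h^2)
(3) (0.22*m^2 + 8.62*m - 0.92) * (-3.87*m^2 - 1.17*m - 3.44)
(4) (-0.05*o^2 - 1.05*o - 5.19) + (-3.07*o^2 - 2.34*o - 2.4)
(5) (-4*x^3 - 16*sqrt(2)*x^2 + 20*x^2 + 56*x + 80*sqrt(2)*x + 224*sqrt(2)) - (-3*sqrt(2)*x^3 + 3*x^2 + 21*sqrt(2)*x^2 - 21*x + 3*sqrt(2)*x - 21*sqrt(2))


(1) = -12.5598*u^4 + 26.9447*u^3 - 15.4834*u^2 + 11.2652*u - 4.8037
(2) = -c*h^3 - 2*c*h^2 + 27*c*h + 15*c - h^4 - 2*h^3 + 21*h^2 - 15*h
(3) = -0.8514*m^4 - 33.6168*m^3 - 7.2818*m^2 - 28.5764*m + 3.1648
(4) = -3.12*o^2 - 3.39*o - 7.59
(5) = -4*x^3 + 3*sqrt(2)*x^3 - 37*sqrt(2)*x^2 + 17*x^2 + 77*x + 77*sqrt(2)*x + 245*sqrt(2)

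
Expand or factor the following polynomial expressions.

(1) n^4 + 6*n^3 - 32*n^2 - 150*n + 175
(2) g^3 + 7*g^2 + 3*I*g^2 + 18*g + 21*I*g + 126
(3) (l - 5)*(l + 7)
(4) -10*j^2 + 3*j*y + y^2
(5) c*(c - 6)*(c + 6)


(1) = (n - 5)*(n - 1)*(n + 5)*(n + 7)
(2) = (g + 7)*(g - 3*I)*(g + 6*I)
(3) = l^2 + 2*l - 35
(4) = (-2*j + y)*(5*j + y)
(5) = c^3 - 36*c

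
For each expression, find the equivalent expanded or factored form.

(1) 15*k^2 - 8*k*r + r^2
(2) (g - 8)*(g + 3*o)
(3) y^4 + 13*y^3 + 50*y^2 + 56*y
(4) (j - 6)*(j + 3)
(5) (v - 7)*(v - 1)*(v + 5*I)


(1) = (-5*k + r)*(-3*k + r)
(2) = g^2 + 3*g*o - 8*g - 24*o
(3) = y*(y + 2)*(y + 4)*(y + 7)
(4) = j^2 - 3*j - 18
(5) = v^3 - 8*v^2 + 5*I*v^2 + 7*v - 40*I*v + 35*I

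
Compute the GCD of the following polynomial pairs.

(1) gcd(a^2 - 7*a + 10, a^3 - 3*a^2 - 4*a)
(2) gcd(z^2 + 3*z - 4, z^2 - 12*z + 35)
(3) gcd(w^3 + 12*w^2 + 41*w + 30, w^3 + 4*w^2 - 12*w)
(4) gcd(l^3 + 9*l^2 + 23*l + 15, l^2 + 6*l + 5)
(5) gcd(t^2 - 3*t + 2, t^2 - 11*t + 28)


(1) = gcd((a - 5)*(a - 2), a*(a - 4)*(a + 1)) = 1
(2) = gcd((z - 1)*(z + 4), (z - 7)*(z - 5)) = 1
(3) = gcd((w + 1)*(w + 5)*(w + 6), w*(w - 2)*(w + 6)) = w + 6
(4) = gcd((l + 1)*(l + 3)*(l + 5), (l + 1)*(l + 5)) = l^2 + 6*l + 5
(5) = 1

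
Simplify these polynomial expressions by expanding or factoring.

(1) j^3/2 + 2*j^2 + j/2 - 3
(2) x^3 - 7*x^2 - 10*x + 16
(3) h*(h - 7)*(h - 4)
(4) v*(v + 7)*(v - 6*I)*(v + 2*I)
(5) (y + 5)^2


(1) = (j/2 + 1)*(j - 1)*(j + 3)
(2) = (x - 8)*(x - 1)*(x + 2)
(3) = h^3 - 11*h^2 + 28*h
(4) = v^4 + 7*v^3 - 4*I*v^3 + 12*v^2 - 28*I*v^2 + 84*v
(5) = y^2 + 10*y + 25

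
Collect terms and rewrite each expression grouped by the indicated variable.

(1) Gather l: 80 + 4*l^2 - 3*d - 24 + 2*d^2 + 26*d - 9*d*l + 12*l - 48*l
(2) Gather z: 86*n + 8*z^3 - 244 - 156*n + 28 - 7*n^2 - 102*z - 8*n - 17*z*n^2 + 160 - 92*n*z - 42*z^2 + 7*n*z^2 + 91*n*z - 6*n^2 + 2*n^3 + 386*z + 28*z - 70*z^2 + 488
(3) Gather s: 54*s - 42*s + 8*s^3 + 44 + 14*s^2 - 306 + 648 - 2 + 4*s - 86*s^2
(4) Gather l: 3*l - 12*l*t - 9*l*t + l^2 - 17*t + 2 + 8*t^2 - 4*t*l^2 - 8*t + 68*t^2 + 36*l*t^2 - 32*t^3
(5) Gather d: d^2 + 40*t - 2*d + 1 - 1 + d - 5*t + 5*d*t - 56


(1) = 2*d^2 + 23*d + 4*l^2 + l*(-9*d - 36) + 56
(2) = 2*n^3 - 13*n^2 - 78*n + 8*z^3 + z^2*(7*n - 112) + z*(-17*n^2 - n + 312) + 432
(3) = 8*s^3 - 72*s^2 + 16*s + 384
(4) = l^2*(1 - 4*t) + l*(36*t^2 - 21*t + 3) - 32*t^3 + 76*t^2 - 25*t + 2
(5) = d^2 + d*(5*t - 1) + 35*t - 56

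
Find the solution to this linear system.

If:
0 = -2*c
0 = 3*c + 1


Then:
No Solution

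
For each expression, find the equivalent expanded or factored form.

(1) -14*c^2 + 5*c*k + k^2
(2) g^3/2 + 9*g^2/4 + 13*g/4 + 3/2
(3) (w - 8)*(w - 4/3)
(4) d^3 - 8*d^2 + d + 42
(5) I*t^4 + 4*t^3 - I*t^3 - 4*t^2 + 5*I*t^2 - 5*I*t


(1) = (-2*c + k)*(7*c + k)
(2) = (g/2 + 1/2)*(g + 3/2)*(g + 2)
(3) = w^2 - 28*w/3 + 32/3
(4) = (d - 7)*(d - 3)*(d + 2)
(5) = t*(t - 5*I)*(t + I)*(I*t - I)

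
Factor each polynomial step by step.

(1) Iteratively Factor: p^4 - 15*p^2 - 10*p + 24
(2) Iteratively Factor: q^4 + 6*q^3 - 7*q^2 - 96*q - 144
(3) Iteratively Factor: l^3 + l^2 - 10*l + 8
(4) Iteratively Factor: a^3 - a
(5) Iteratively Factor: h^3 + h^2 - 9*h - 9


(1) = (p + 2)*(p^3 - 2*p^2 - 11*p + 12) = (p - 1)*(p + 2)*(p^2 - p - 12) = (p - 4)*(p - 1)*(p + 2)*(p + 3)
(2) = (q + 3)*(q^3 + 3*q^2 - 16*q - 48) = (q - 4)*(q + 3)*(q^2 + 7*q + 12) = (q - 4)*(q + 3)^2*(q + 4)
(3) = (l + 4)*(l^2 - 3*l + 2) = (l - 2)*(l + 4)*(l - 1)
(4) = (a - 1)*(a^2 + a) = a*(a - 1)*(a + 1)
(5) = (h + 3)*(h^2 - 2*h - 3) = (h + 1)*(h + 3)*(h - 3)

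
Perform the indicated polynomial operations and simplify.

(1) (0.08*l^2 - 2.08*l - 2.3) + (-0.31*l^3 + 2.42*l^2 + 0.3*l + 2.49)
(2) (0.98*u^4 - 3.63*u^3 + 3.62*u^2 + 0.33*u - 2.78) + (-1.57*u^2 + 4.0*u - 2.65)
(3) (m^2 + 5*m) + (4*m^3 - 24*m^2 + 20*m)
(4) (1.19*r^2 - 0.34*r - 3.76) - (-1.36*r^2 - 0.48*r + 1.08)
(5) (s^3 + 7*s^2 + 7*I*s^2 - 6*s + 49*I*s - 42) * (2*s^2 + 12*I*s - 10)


(1) = -0.31*l^3 + 2.5*l^2 - 1.78*l + 0.19
(2) = 0.98*u^4 - 3.63*u^3 + 2.05*u^2 + 4.33*u - 5.43
(3) = 4*m^3 - 23*m^2 + 25*m
(4) = 2.55*r^2 + 0.14*r - 4.84
(5) = 2*s^5 + 14*s^4 + 26*I*s^4 - 106*s^3 + 182*I*s^3 - 742*s^2 - 142*I*s^2 + 60*s - 994*I*s + 420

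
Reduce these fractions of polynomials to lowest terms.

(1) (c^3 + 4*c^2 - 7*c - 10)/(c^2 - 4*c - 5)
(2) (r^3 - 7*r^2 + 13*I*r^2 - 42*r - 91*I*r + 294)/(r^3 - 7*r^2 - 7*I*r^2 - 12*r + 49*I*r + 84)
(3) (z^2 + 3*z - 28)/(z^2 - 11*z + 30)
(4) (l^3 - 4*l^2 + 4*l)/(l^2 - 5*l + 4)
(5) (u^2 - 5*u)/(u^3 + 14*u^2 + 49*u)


(1) = (c^2 + 3*c - 10)/(c - 5)
(2) = (r^2 + 13*I*r - 42)/(r^2 - 7*I*r - 12)
(3) = (z^2 + 3*z - 28)/(z^2 - 11*z + 30)
(4) = (l^3 - 4*l^2 + 4*l)/(l^2 - 5*l + 4)
(5) = (u - 5)/(u^2 + 14*u + 49)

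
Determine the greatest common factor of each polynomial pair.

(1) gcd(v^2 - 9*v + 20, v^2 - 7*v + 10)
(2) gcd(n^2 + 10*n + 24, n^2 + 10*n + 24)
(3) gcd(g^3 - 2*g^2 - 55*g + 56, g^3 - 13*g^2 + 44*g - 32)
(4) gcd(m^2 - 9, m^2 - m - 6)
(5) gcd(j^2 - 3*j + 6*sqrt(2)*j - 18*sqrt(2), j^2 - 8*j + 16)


(1) = v - 5
(2) = gcd((n + 4)*(n + 6), (n + 4)*(n + 6)) = n^2 + 10*n + 24
(3) = gcd((g - 8)*(g - 1)*(g + 7), (g - 8)*(g - 4)*(g - 1)) = g^2 - 9*g + 8
(4) = gcd((m - 3)*(m + 3), (m - 3)*(m + 2)) = m - 3
(5) = 1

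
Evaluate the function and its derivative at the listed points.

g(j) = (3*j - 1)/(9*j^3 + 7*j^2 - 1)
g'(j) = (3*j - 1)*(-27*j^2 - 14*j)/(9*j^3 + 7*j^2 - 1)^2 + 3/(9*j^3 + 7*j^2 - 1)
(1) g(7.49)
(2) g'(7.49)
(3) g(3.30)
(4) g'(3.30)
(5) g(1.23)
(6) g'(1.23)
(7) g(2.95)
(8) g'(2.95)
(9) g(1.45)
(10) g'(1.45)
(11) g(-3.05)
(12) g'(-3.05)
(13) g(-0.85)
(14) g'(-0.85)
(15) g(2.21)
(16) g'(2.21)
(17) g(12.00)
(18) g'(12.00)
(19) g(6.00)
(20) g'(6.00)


(1) = 0.01
(2) = -0.00
(3) = 0.02
(4) = -0.01
(5) = 0.10
(6) = -0.11
(7) = 0.03
(8) = -0.02
(9) = 0.08
(10) = -0.08
(11) = 0.05
(12) = 0.04
(13) = 2.42
(14) = 10.46
(15) = 0.04
(16) = -0.03
(17) = 0.00
(18) = -0.00
(19) = 0.01
(20) = -0.00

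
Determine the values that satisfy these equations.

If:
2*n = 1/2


Then:
n = 1/4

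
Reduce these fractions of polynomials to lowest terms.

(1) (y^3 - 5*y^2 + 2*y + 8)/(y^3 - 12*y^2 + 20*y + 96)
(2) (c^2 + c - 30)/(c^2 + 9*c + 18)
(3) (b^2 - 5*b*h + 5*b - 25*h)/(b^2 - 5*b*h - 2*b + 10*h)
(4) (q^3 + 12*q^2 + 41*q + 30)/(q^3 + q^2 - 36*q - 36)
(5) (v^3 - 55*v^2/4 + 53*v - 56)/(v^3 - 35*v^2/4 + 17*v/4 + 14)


(1) = (y^3 - 5*y^2 + 2*y + 8)/(y^3 - 12*y^2 + 20*y + 96)
(2) = (c - 5)/(c + 3)
(3) = (b + 5)/(b - 2)
(4) = (q + 5)/(q - 6)
(5) = (v - 4)/(v + 1)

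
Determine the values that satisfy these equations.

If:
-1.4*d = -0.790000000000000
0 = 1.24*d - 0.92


Then:
No Solution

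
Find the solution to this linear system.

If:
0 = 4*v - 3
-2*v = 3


Then:
No Solution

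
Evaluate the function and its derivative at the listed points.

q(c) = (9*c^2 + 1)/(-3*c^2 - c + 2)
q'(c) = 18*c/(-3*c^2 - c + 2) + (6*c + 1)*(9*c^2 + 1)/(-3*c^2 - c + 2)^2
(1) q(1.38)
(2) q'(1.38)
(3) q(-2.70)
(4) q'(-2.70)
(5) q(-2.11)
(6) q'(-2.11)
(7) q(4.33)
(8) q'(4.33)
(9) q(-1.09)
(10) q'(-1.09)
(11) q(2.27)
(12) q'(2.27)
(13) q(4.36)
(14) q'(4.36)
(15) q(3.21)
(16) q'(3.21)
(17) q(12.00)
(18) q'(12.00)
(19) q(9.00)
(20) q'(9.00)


(1) = -3.56
(2) = 1.61
(3) = -3.88
(4) = -0.60
(5) = -4.44
(6) = -1.49
(7) = -2.90
(8) = 0.00
(9) = -24.65
(10) = -246.59
(11) = -3.01
(12) = 0.20
(13) = -2.90
(14) = 0.00
(15) = -2.92
(16) = 0.04
(17) = -2.93
(18) = -0.00
(19) = -2.92
(20) = -0.01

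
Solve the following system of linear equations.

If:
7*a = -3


Then:
a = -3/7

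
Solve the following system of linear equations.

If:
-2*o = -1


Then:
o = 1/2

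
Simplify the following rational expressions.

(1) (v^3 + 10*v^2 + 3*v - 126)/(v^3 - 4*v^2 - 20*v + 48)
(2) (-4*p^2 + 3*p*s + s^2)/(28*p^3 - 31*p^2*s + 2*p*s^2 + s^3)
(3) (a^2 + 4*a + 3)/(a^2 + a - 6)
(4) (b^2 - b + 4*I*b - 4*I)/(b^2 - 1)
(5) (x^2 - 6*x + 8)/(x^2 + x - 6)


(1) = (v^3 + 10*v^2 + 3*v - 126)/(v^3 - 4*v^2 - 20*v + 48)
(2) = (-4*p - s)/(28*p^2 - 3*p*s - s^2)
(3) = (a + 1)/(a - 2)
(4) = (b + 4*I)/(b + 1)
(5) = (x - 4)/(x + 3)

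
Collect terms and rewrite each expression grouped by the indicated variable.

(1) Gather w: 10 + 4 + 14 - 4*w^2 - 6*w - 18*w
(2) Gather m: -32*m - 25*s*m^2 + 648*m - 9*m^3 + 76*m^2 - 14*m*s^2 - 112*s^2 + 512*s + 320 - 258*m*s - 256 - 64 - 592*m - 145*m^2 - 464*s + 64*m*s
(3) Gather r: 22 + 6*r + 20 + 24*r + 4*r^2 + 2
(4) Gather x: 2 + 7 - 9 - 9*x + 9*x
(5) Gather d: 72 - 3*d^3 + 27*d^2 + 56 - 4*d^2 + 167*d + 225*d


(1) = -4*w^2 - 24*w + 28
(2) = -9*m^3 + m^2*(-25*s - 69) + m*(-14*s^2 - 194*s + 24) - 112*s^2 + 48*s
(3) = 4*r^2 + 30*r + 44
(4) = 0
(5) = -3*d^3 + 23*d^2 + 392*d + 128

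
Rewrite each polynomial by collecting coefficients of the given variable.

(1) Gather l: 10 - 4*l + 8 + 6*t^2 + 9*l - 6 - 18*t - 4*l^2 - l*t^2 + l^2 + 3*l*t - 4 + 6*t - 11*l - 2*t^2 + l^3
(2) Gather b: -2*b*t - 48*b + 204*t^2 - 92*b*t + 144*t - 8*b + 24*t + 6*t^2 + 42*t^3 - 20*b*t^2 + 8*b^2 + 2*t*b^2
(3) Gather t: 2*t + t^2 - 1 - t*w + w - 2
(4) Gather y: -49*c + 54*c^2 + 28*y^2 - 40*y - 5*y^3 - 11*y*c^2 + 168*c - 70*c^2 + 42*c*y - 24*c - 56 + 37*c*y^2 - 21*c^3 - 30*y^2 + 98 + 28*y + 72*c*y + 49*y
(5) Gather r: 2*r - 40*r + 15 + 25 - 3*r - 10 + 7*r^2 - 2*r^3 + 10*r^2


(1) = l^3 - 3*l^2 + l*(-t^2 + 3*t - 6) + 4*t^2 - 12*t + 8
(2) = b^2*(2*t + 8) + b*(-20*t^2 - 94*t - 56) + 42*t^3 + 210*t^2 + 168*t
(3) = t^2 + t*(2 - w) + w - 3
(4) = -21*c^3 - 16*c^2 + 95*c - 5*y^3 + y^2*(37*c - 2) + y*(-11*c^2 + 114*c + 37) + 42
(5) = -2*r^3 + 17*r^2 - 41*r + 30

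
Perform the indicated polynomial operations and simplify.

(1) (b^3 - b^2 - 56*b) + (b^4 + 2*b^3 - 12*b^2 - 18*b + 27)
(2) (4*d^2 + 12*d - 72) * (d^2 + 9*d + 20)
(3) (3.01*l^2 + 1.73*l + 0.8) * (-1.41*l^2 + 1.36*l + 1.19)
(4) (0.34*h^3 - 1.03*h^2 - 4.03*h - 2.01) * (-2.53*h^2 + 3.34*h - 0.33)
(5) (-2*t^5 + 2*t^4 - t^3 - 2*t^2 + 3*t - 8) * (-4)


(1) = b^4 + 3*b^3 - 13*b^2 - 74*b + 27
(2) = 4*d^4 + 48*d^3 + 116*d^2 - 408*d - 1440
(3) = -4.2441*l^4 + 1.6543*l^3 + 4.8067*l^2 + 3.1467*l + 0.952
(4) = -0.8602*h^5 + 3.7415*h^4 + 6.6435*h^3 - 8.035*h^2 - 5.3835*h + 0.6633
(5) = 8*t^5 - 8*t^4 + 4*t^3 + 8*t^2 - 12*t + 32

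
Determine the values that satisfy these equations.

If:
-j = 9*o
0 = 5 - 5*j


Then:
j = 1
o = -1/9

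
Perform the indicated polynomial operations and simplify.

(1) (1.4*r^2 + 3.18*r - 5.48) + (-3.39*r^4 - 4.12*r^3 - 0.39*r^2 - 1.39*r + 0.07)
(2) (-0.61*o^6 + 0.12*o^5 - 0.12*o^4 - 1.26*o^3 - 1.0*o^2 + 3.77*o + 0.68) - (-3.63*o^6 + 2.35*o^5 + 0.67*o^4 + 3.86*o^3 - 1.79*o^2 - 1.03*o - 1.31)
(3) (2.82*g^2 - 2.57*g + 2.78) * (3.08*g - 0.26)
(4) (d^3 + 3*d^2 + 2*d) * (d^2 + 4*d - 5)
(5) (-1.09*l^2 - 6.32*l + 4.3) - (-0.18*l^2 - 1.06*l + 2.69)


(1) = -3.39*r^4 - 4.12*r^3 + 1.01*r^2 + 1.79*r - 5.41
(2) = 3.02*o^6 - 2.23*o^5 - 0.79*o^4 - 5.12*o^3 + 0.79*o^2 + 4.8*o + 1.99
(3) = 8.6856*g^3 - 8.6488*g^2 + 9.2306*g - 0.7228
(4) = d^5 + 7*d^4 + 9*d^3 - 7*d^2 - 10*d
(5) = -0.91*l^2 - 5.26*l + 1.61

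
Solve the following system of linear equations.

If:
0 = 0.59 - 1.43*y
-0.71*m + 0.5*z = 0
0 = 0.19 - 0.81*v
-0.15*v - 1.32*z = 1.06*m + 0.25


Then:
m = -0.10
v = 0.23
y = 0.41
z = -0.14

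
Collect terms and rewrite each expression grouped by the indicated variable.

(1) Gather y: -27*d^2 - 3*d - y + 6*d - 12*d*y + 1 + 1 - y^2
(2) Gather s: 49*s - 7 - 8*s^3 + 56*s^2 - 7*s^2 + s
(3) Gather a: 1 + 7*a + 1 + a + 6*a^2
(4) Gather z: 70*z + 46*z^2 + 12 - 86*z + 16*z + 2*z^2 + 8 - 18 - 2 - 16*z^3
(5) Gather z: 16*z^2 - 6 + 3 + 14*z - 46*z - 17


(1) = -27*d^2 + 3*d - y^2 + y*(-12*d - 1) + 2
(2) = -8*s^3 + 49*s^2 + 50*s - 7
(3) = 6*a^2 + 8*a + 2
(4) = -16*z^3 + 48*z^2
(5) = 16*z^2 - 32*z - 20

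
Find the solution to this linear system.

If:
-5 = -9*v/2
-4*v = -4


Then:
No Solution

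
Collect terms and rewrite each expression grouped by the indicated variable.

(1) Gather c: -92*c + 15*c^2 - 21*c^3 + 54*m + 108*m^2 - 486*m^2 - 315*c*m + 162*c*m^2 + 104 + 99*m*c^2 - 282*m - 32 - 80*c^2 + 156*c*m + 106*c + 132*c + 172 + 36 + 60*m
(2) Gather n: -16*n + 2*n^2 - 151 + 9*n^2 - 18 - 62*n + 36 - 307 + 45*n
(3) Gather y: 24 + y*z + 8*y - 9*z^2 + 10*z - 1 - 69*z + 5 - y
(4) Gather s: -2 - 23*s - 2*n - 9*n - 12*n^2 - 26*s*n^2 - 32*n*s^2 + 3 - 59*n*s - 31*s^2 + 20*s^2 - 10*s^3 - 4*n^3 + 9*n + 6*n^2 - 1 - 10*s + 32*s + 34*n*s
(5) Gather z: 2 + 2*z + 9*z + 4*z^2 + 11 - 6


(1) = -21*c^3 + c^2*(99*m - 65) + c*(162*m^2 - 159*m + 146) - 378*m^2 - 168*m + 280
(2) = 11*n^2 - 33*n - 440
(3) = y*(z + 7) - 9*z^2 - 59*z + 28
(4) = -4*n^3 - 6*n^2 - 2*n - 10*s^3 + s^2*(-32*n - 11) + s*(-26*n^2 - 25*n - 1)
(5) = 4*z^2 + 11*z + 7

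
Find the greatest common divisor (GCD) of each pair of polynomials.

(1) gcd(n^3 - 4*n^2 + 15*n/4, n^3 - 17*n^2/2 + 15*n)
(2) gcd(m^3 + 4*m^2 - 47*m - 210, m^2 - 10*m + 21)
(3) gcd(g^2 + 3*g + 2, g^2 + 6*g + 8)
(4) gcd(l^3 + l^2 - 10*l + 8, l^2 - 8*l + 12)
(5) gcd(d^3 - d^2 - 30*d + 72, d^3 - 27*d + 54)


(1) = gcd(n*(n - 5/2)*(n - 3/2), n*(n - 6)*(n - 5/2)) = n^2 - 5*n/2
(2) = m - 7
(3) = gcd((g + 1)*(g + 2), (g + 2)*(g + 4)) = g + 2
(4) = gcd((l - 2)*(l - 1)*(l + 4), (l - 6)*(l - 2)) = l - 2
(5) = gcd((d - 4)*(d - 3)*(d + 6), (d - 3)^2*(d + 6)) = d^2 + 3*d - 18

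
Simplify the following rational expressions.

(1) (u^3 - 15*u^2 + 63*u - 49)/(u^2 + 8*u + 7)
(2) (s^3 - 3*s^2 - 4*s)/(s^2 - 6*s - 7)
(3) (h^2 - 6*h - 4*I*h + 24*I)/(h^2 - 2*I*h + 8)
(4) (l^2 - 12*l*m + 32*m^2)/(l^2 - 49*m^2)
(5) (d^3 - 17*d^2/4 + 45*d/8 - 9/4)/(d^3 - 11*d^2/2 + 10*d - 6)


(1) = (u^3 - 15*u^2 + 63*u - 49)/(u^2 + 8*u + 7)
(2) = (s^2 - 4*s)/(s - 7)
(3) = (h - 6)/(h + 2*I)
(4) = (l^2 - 12*l*m + 32*m^2)/(l^2 - 49*m^2)
(5) = (4*d - 3)/(4*d - 8)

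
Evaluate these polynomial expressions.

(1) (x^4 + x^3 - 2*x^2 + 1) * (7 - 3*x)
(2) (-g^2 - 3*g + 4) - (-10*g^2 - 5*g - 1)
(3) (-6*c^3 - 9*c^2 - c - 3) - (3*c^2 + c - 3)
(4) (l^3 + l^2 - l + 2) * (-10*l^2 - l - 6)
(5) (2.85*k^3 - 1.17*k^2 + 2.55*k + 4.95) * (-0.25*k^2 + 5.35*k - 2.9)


(1) = -3*x^5 + 4*x^4 + 13*x^3 - 14*x^2 - 3*x + 7
(2) = 9*g^2 + 2*g + 5
(3) = -6*c^3 - 12*c^2 - 2*c
(4) = -10*l^5 - 11*l^4 + 3*l^3 - 25*l^2 + 4*l - 12
(5) = -0.7125*k^5 + 15.54*k^4 - 15.162*k^3 + 15.798*k^2 + 19.0875*k - 14.355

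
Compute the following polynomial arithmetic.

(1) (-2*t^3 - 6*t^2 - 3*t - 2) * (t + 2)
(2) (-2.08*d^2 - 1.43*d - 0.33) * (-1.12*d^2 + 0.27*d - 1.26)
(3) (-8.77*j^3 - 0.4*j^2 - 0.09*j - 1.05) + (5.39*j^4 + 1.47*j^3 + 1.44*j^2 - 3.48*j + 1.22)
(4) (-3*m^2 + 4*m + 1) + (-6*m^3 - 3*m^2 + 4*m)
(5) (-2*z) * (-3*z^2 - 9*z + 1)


(1) = -2*t^4 - 10*t^3 - 15*t^2 - 8*t - 4
(2) = 2.3296*d^4 + 1.04*d^3 + 2.6043*d^2 + 1.7127*d + 0.4158
(3) = 5.39*j^4 - 7.3*j^3 + 1.04*j^2 - 3.57*j + 0.17
(4) = -6*m^3 - 6*m^2 + 8*m + 1
(5) = 6*z^3 + 18*z^2 - 2*z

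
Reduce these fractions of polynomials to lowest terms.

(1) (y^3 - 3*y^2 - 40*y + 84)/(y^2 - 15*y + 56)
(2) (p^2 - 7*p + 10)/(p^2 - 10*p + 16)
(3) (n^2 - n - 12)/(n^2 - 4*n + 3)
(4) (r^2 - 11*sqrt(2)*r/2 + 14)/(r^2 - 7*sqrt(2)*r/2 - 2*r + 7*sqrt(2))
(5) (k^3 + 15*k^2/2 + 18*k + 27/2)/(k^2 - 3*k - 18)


(1) = (y^2 + 4*y - 12)/(y - 8)
(2) = (p - 5)/(p - 8)
(3) = (n^2 - n - 12)/(n^2 - 4*n + 3)
(4) = (4*r - 8*sqrt(2))/(4*r - 8)
(5) = (2*k^2 + 9*k + 9)/(2*k - 12)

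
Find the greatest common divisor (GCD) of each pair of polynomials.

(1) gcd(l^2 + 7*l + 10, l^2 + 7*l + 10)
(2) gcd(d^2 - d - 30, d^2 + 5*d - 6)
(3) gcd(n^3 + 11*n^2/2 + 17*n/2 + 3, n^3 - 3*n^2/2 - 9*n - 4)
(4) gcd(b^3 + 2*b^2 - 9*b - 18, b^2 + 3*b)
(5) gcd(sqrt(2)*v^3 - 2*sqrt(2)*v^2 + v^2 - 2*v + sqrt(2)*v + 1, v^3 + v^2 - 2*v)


(1) = gcd((l + 2)*(l + 5), (l + 2)*(l + 5)) = l^2 + 7*l + 10
(2) = 1
(3) = n^2 + 5*n/2 + 1
(4) = b + 3
(5) = gcd((v - 1)^2*(sqrt(2)*v + 1), v*(v - 1)*(v + 2)) = v - 1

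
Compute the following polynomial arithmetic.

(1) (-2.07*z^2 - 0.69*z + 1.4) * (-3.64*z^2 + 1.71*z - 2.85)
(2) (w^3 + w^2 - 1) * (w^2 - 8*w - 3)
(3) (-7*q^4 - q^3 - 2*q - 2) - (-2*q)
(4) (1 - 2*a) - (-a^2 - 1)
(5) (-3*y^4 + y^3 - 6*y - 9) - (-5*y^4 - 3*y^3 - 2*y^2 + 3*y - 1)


(1) = 7.5348*z^4 - 1.0281*z^3 - 0.3764*z^2 + 4.3605*z - 3.99
(2) = w^5 - 7*w^4 - 11*w^3 - 4*w^2 + 8*w + 3
(3) = -7*q^4 - q^3 - 2
(4) = a^2 - 2*a + 2
(5) = 2*y^4 + 4*y^3 + 2*y^2 - 9*y - 8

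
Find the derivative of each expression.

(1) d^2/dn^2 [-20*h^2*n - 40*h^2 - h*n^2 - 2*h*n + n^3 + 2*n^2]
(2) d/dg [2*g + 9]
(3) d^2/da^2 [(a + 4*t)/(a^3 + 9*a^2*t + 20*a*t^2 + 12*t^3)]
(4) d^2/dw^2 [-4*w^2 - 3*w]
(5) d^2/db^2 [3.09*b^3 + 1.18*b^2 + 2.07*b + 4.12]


(1) = -2*h + 6*n + 4
(2) = 2
(3) = 2*((a + 4*t)*(3*a^2 + 18*a*t + 20*t^2)^2 - (3*a^2 + 18*a*t + 20*t^2 + 3*(a + 3*t)*(a + 4*t))*(a^3 + 9*a^2*t + 20*a*t^2 + 12*t^3))/(a^3 + 9*a^2*t + 20*a*t^2 + 12*t^3)^3
(4) = -8
(5) = 18.54*b + 2.36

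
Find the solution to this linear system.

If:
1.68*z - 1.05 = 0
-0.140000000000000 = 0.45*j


Then:
j = -0.31
z = 0.62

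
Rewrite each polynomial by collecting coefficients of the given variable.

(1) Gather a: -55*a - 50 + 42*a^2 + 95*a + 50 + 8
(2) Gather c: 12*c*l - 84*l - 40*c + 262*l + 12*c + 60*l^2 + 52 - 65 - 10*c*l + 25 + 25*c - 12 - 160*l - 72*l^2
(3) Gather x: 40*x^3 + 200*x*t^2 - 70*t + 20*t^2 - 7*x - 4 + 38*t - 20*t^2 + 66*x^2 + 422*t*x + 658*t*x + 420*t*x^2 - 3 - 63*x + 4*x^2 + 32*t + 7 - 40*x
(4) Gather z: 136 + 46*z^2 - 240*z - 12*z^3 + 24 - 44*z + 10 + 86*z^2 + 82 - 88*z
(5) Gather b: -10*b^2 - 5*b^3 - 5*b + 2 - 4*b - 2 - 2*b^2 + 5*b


(1) = 42*a^2 + 40*a + 8
(2) = c*(2*l - 3) - 12*l^2 + 18*l
(3) = 40*x^3 + x^2*(420*t + 70) + x*(200*t^2 + 1080*t - 110)
(4) = -12*z^3 + 132*z^2 - 372*z + 252
(5) = -5*b^3 - 12*b^2 - 4*b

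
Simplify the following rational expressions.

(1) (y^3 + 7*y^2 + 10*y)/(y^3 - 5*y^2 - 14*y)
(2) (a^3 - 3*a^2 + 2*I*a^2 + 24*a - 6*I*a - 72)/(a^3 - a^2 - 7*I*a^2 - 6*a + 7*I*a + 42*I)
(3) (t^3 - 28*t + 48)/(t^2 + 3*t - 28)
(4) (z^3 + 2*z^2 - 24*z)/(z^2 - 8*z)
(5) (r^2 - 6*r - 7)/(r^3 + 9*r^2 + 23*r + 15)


(1) = (y + 5)/(y - 7)
(2) = (a^2 + 2*I*a + 24)/(a^2 + a*(2 - 7*I) - 14*I)
(3) = (t^2 + 4*t - 12)/(t + 7)
(4) = (z^2 + 2*z - 24)/(z - 8)
(5) = (r - 7)/(r^2 + 8*r + 15)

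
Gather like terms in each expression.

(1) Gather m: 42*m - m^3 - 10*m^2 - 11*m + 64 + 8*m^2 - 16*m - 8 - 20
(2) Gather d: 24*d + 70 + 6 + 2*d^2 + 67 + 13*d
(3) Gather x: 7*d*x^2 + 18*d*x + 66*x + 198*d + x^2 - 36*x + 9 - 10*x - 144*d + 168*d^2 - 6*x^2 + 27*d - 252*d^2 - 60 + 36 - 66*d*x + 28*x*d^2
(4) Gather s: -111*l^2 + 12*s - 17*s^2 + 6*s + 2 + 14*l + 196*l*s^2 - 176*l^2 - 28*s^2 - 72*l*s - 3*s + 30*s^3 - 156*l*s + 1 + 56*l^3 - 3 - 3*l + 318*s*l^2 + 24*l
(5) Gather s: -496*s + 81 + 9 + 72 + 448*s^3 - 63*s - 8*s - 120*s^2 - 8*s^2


(1) = -m^3 - 2*m^2 + 15*m + 36
(2) = 2*d^2 + 37*d + 143
(3) = -84*d^2 + 81*d + x^2*(7*d - 5) + x*(28*d^2 - 48*d + 20) - 15
(4) = 56*l^3 - 287*l^2 + 35*l + 30*s^3 + s^2*(196*l - 45) + s*(318*l^2 - 228*l + 15)
(5) = 448*s^3 - 128*s^2 - 567*s + 162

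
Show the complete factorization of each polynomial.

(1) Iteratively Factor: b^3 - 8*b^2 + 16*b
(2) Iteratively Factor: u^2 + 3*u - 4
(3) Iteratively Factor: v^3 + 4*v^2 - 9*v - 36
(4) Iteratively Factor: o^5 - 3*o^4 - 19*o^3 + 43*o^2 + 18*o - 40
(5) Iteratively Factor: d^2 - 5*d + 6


(1) = (b - 4)*(b^2 - 4*b) = b*(b - 4)*(b - 4)
(2) = (u + 4)*(u - 1)
(3) = (v + 4)*(v^2 - 9) = (v - 3)*(v + 4)*(v + 3)
(4) = (o - 2)*(o^4 - o^3 - 21*o^2 + o + 20) = (o - 5)*(o - 2)*(o^3 + 4*o^2 - o - 4) = (o - 5)*(o - 2)*(o + 4)*(o^2 - 1) = (o - 5)*(o - 2)*(o + 1)*(o + 4)*(o - 1)
(5) = (d - 2)*(d - 3)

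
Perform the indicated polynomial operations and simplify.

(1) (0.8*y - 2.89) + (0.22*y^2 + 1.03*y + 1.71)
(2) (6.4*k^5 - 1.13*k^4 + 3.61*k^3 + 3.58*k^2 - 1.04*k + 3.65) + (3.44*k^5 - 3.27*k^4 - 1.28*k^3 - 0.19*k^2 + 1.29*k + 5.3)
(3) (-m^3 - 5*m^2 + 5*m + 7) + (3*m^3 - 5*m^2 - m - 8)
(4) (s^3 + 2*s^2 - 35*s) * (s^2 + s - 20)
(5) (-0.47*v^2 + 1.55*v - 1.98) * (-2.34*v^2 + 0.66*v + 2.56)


(1) = 0.22*y^2 + 1.83*y - 1.18
(2) = 9.84*k^5 - 4.4*k^4 + 2.33*k^3 + 3.39*k^2 + 0.25*k + 8.95
(3) = 2*m^3 - 10*m^2 + 4*m - 1
(4) = s^5 + 3*s^4 - 53*s^3 - 75*s^2 + 700*s
(5) = 1.0998*v^4 - 3.9372*v^3 + 4.453*v^2 + 2.6612*v - 5.0688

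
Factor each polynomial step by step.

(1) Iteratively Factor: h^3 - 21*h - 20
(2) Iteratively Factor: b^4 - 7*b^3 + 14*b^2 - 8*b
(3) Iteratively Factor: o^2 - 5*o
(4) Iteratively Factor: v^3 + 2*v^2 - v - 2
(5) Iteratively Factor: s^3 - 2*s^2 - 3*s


(1) = (h - 5)*(h^2 + 5*h + 4) = (h - 5)*(h + 4)*(h + 1)
(2) = (b - 1)*(b^3 - 6*b^2 + 8*b) = (b - 4)*(b - 1)*(b^2 - 2*b) = (b - 4)*(b - 2)*(b - 1)*(b)
(3) = (o)*(o - 5)
(4) = (v + 1)*(v^2 + v - 2) = (v + 1)*(v + 2)*(v - 1)
(5) = (s + 1)*(s^2 - 3*s) = s*(s + 1)*(s - 3)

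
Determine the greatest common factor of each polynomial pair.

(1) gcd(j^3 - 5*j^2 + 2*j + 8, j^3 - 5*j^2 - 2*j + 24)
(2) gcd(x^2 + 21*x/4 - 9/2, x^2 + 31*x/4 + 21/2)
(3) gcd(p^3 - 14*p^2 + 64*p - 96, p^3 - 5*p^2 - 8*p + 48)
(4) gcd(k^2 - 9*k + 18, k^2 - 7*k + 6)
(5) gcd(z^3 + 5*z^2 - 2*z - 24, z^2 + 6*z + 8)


(1) = gcd((j - 4)*(j - 2)*(j + 1), (j - 4)*(j - 3)*(j + 2)) = j - 4
(2) = gcd((x - 3/4)*(x + 6), (x + 7/4)*(x + 6)) = x + 6
(3) = p^2 - 8*p + 16
(4) = gcd((k - 6)*(k - 3), (k - 6)*(k - 1)) = k - 6
(5) = z + 4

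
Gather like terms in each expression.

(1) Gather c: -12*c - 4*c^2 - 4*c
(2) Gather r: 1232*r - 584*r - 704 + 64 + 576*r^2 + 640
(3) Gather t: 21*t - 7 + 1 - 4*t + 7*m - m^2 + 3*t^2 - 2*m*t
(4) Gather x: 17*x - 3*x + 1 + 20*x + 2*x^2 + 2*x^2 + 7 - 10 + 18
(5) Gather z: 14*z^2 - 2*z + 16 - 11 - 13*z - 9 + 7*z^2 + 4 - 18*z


(1) = -4*c^2 - 16*c
(2) = 576*r^2 + 648*r
(3) = -m^2 + 7*m + 3*t^2 + t*(17 - 2*m) - 6
(4) = 4*x^2 + 34*x + 16
(5) = 21*z^2 - 33*z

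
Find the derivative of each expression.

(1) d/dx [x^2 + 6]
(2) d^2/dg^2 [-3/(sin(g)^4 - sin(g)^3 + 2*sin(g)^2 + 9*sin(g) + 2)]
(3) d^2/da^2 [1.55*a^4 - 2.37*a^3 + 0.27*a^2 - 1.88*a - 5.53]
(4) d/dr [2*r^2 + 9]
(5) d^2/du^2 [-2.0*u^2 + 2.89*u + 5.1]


(1) = 2*x
(2) = 3*(16*sin(g)^8 - 23*sin(g)^7 + 13*sin(g)^6 - sin(g)^5 - 82*sin(g)^4 + 68*sin(g)^3 + 119*sin(g)^2 - 138*sin(g) - 154)/(sin(g)^4 - sin(g)^3 + 2*sin(g)^2 + 9*sin(g) + 2)^3
(3) = 18.6*a^2 - 14.22*a + 0.54
(4) = 4*r
(5) = -4.00000000000000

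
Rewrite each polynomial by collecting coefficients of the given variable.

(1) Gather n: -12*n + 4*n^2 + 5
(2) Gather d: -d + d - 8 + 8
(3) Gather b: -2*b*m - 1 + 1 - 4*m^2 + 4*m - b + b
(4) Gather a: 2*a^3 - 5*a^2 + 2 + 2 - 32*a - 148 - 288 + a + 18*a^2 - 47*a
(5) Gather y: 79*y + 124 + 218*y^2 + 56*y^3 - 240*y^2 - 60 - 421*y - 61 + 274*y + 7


(1) = 4*n^2 - 12*n + 5
(2) = 0
(3) = -2*b*m - 4*m^2 + 4*m
(4) = 2*a^3 + 13*a^2 - 78*a - 432
(5) = 56*y^3 - 22*y^2 - 68*y + 10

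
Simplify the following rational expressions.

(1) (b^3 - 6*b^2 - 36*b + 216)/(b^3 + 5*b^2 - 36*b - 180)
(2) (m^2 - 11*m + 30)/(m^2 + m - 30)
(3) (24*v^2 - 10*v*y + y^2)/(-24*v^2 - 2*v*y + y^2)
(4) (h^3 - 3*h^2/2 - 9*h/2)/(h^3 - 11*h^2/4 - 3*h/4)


(1) = (b - 6)/(b + 5)
(2) = (m - 6)/(m + 6)
(3) = (-4*v + y)/(4*v + y)
(4) = (4*h + 6)/(4*h + 1)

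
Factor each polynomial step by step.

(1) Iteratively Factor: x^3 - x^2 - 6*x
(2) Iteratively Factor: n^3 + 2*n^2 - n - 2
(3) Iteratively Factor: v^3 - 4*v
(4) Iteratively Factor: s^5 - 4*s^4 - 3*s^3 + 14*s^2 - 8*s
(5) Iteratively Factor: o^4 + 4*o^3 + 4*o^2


(1) = (x - 3)*(x^2 + 2*x) = (x - 3)*(x + 2)*(x)
(2) = (n + 2)*(n^2 - 1) = (n + 1)*(n + 2)*(n - 1)
(3) = (v)*(v^2 - 4) = v*(v - 2)*(v + 2)
(4) = (s - 1)*(s^4 - 3*s^3 - 6*s^2 + 8*s) = (s - 4)*(s - 1)*(s^3 + s^2 - 2*s) = (s - 4)*(s - 1)*(s + 2)*(s^2 - s) = s*(s - 4)*(s - 1)*(s + 2)*(s - 1)
(5) = (o + 2)*(o^3 + 2*o^2) = o*(o + 2)*(o^2 + 2*o) = o*(o + 2)^2*(o)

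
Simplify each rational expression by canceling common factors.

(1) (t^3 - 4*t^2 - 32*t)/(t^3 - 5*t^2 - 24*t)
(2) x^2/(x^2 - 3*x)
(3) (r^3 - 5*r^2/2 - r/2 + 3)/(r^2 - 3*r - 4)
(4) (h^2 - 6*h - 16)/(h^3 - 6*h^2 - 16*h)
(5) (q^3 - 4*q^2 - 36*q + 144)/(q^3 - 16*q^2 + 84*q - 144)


(1) = (t + 4)/(t + 3)
(2) = x/(x - 3)
(3) = (2*r^2 - 7*r + 6)/(2*r - 8)
(4) = 1/h
(5) = (q + 6)/(q - 6)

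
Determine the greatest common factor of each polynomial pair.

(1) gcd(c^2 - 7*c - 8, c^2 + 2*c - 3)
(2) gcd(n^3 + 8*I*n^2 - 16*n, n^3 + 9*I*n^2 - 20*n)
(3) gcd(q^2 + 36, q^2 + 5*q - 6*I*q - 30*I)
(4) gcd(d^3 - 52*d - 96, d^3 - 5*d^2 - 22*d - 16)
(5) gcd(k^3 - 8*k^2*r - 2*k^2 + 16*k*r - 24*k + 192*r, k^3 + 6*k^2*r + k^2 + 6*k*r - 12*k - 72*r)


(1) = 1
(2) = n^2 + 4*I*n
(3) = q - 6*I
(4) = gcd((d - 8)*(d + 2)*(d + 6), (d - 8)*(d + 1)*(d + 2)) = d^2 - 6*d - 16
(5) = gcd((k - 6)*(k + 4)*(k - 8*r), (k - 3)*(k + 4)*(k + 6*r)) = k + 4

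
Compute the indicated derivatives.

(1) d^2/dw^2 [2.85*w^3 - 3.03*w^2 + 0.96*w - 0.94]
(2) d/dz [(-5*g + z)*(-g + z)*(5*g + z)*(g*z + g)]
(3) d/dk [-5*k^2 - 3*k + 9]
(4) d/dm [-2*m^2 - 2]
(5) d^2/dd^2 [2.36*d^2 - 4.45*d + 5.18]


(1) = 17.1*w - 6.06
(2) = g*(25*g^3 - 50*g^2*z - 25*g^2 - 3*g*z^2 - 2*g*z + 4*z^3 + 3*z^2)
(3) = -10*k - 3
(4) = -4*m
(5) = 4.72000000000000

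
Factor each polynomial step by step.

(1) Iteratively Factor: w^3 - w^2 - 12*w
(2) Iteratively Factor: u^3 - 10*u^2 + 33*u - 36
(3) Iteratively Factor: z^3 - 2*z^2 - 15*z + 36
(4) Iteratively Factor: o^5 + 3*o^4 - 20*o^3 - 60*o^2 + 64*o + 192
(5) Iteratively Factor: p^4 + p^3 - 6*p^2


(1) = (w - 4)*(w^2 + 3*w) = w*(w - 4)*(w + 3)
(2) = (u - 3)*(u^2 - 7*u + 12) = (u - 4)*(u - 3)*(u - 3)
(3) = (z - 3)*(z^2 + z - 12) = (z - 3)^2*(z + 4)
(4) = (o + 2)*(o^4 + o^3 - 22*o^2 - 16*o + 96) = (o + 2)*(o + 4)*(o^3 - 3*o^2 - 10*o + 24) = (o - 2)*(o + 2)*(o + 4)*(o^2 - o - 12) = (o - 4)*(o - 2)*(o + 2)*(o + 4)*(o + 3)
(5) = (p)*(p^3 + p^2 - 6*p) = p*(p - 2)*(p^2 + 3*p) = p*(p - 2)*(p + 3)*(p)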